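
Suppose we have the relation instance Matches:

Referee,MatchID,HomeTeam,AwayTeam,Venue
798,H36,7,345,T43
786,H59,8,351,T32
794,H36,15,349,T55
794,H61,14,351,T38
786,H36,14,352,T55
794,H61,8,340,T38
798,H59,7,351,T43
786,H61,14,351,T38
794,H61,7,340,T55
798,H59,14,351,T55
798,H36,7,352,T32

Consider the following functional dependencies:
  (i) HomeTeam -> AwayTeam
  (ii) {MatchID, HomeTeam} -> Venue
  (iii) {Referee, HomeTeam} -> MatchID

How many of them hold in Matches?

0

(i) HomeTeam -> AwayTeam: HomeTeam=7: 4 rows → AwayTeam takes values {345, 351, 340, 352} — violation; HomeTeam=8: 2 rows → AwayTeam takes values {351, 340} — violation; HomeTeam=14: 4 rows → AwayTeam takes values {351, 352} — violation — fails.
(ii) {MatchID, HomeTeam} -> Venue: (MatchID=H36, HomeTeam=7): 2 rows → Venue takes values {T43, T32} — violation — fails.
(iii) {Referee, HomeTeam} -> MatchID: (Referee=798, HomeTeam=7): 3 rows → MatchID takes values {H36, H59} — violation; (Referee=786, HomeTeam=14): 2 rows → MatchID takes values {H36, H61} — violation — fails.
None of the 3 dependencies hold.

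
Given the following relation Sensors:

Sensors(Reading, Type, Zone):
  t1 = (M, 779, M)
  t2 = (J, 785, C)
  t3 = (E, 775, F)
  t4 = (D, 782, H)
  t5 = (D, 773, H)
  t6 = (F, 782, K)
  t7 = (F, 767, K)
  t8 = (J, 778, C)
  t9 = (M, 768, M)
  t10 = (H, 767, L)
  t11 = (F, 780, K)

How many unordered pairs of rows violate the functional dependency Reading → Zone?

0

Reading=M: all 2 rows agree on Zone — 0 pairs.
Reading=J: all 2 rows agree on Zone — 0 pairs.
Reading=D: all 2 rows agree on Zone — 0 pairs.
Reading=F: all 3 rows agree on Zone — 0 pairs.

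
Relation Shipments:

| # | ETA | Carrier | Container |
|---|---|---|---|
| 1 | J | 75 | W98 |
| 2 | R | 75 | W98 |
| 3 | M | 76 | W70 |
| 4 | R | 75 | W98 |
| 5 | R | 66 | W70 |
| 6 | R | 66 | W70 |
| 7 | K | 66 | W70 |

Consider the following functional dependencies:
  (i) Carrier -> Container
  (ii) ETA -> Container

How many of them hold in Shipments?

(i) Carrier -> Container: every LHS value maps to a single RHS value — holds.
(ii) ETA -> Container: ETA=R: rows 2, 4, 5, 6 → Container takes values {W98, W70} — violation — fails.
1 of the 2 dependencies holds.

1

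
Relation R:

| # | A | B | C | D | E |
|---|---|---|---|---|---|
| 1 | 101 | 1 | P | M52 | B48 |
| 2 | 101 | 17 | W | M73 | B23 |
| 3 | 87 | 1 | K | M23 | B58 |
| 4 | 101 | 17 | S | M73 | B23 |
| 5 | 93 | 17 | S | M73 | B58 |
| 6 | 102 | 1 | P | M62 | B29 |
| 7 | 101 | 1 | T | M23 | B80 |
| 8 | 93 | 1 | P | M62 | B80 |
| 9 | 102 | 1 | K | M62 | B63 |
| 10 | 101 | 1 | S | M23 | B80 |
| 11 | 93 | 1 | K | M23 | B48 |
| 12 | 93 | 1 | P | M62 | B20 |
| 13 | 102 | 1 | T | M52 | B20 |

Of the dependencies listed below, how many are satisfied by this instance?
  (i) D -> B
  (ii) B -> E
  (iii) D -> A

1

(i) D -> B: every LHS value maps to a single RHS value — holds.
(ii) B -> E: B=1: rows 1, 3, 6, 7, 8, 9, 10, 11, 12, 13 → E takes values {B48, B58, B29, B80, B63, B20} — violation; B=17: rows 2, 4, 5 → E takes values {B23, B58} — violation — fails.
(iii) D -> A: D=M52: rows 1, 13 → A takes values {101, 102} — violation; D=M73: rows 2, 4, 5 → A takes values {101, 93} — violation; D=M23: rows 3, 7, 10, 11 → A takes values {87, 101, 93} — violation; D=M62: rows 6, 8, 9, 12 → A takes values {102, 93} — violation — fails.
1 of the 3 dependencies holds.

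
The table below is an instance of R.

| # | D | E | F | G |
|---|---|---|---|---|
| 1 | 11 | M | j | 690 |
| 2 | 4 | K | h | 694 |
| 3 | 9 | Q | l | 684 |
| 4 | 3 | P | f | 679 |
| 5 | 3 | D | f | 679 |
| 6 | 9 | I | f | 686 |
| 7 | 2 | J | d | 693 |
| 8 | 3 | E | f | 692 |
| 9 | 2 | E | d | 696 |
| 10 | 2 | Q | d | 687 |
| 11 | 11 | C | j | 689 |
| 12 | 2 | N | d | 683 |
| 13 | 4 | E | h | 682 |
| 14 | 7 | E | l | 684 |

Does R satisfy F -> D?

No

F=j: rows 1, 11 → D = 11, 11 ✓
F=h: rows 2, 13 → D = 4, 4 ✓
F=l: rows 3, 14 → D takes values {9, 7} — violation
F=f: rows 4, 5, 6, 8 → D takes values {3, 9} — violation
F=d: rows 7, 9, 10, 12 → D = 2, 2, 2, 2 ✓
Two rows agree on F but differ on D, so F -> D does not hold.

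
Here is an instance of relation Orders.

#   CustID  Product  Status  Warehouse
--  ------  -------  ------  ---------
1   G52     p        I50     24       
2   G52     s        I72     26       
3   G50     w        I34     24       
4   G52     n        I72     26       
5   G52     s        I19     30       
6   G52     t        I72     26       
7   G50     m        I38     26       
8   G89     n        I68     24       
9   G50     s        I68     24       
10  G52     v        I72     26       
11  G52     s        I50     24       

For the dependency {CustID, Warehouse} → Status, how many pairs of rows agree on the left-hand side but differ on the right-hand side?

(CustID=G52, Warehouse=24): all 2 rows agree on Status — 0 pairs.
(CustID=G52, Warehouse=26): all 4 rows agree on Status — 0 pairs.
(CustID=G50, Warehouse=24): violating pairs (3,9) — 1 pair.

1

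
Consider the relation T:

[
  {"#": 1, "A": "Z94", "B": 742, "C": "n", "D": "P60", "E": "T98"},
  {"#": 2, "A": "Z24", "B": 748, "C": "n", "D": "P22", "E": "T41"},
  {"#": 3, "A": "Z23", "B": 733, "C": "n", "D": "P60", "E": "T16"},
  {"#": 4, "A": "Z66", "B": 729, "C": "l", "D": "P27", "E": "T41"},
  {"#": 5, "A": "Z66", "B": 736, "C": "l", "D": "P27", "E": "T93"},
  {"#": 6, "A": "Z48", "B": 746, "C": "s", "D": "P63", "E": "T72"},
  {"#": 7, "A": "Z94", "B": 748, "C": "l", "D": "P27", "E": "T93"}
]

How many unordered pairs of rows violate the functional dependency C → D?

2

C=n: violating pairs (1,2), (2,3) — 2 pairs.
C=l: all 3 rows agree on D — 0 pairs.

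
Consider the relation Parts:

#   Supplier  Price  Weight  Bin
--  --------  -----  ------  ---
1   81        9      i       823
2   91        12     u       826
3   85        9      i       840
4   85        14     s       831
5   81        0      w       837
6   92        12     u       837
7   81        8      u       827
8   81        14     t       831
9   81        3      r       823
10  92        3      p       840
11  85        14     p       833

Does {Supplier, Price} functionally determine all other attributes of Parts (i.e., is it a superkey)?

Rows 4 and 11 have the same {Supplier, Price} value (Supplier=85, Price=14) but are distinct tuples, so {Supplier, Price} does not determine every attribute — not a superkey.

No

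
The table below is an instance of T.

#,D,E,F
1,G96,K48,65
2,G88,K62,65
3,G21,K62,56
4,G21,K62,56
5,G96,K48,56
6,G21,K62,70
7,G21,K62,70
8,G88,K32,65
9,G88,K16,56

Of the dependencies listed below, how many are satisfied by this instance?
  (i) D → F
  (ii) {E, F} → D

(i) D → F: D=G96: rows 1, 5 → F takes values {65, 56} — violation; D=G88: rows 2, 8, 9 → F takes values {65, 56} — violation; D=G21: rows 3, 4, 6, 7 → F takes values {56, 70} — violation — fails.
(ii) {E, F} → D: every LHS value maps to a single RHS value — holds.
1 of the 2 dependencies holds.

1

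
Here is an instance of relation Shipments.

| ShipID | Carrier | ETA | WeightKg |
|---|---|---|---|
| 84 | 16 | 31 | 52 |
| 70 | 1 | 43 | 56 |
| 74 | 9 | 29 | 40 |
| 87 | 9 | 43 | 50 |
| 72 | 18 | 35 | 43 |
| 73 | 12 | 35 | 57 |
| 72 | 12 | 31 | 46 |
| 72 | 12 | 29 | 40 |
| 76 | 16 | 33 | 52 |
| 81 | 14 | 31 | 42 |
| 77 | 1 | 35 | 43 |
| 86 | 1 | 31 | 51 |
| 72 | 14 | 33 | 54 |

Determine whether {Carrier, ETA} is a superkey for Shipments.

All 13 rows have distinct {Carrier, ETA} values, so {Carrier, ETA} → (all attributes) holds and {Carrier, ETA} is a superkey.

Yes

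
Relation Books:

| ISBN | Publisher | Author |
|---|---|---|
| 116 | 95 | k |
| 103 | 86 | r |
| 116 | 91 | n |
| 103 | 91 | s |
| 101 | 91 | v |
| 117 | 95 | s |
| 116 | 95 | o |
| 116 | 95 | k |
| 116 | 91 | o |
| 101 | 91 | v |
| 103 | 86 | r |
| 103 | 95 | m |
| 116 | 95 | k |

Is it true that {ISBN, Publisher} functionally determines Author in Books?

(ISBN=116, Publisher=95): 4 rows → Author takes values {k, o} — violation
(ISBN=103, Publisher=86): 2 rows → Author = r, r ✓
(ISBN=116, Publisher=91): 2 rows → Author takes values {n, o} — violation
(ISBN=103, Publisher=91): 1 row → Author = s ✓
(ISBN=101, Publisher=91): 2 rows → Author = v, v ✓
(ISBN=117, Publisher=95): 1 row → Author = s ✓
(ISBN=103, Publisher=95): 1 row → Author = m ✓
Two rows agree on {ISBN, Publisher} but differ on Author, so {ISBN, Publisher} -> Author does not hold.

No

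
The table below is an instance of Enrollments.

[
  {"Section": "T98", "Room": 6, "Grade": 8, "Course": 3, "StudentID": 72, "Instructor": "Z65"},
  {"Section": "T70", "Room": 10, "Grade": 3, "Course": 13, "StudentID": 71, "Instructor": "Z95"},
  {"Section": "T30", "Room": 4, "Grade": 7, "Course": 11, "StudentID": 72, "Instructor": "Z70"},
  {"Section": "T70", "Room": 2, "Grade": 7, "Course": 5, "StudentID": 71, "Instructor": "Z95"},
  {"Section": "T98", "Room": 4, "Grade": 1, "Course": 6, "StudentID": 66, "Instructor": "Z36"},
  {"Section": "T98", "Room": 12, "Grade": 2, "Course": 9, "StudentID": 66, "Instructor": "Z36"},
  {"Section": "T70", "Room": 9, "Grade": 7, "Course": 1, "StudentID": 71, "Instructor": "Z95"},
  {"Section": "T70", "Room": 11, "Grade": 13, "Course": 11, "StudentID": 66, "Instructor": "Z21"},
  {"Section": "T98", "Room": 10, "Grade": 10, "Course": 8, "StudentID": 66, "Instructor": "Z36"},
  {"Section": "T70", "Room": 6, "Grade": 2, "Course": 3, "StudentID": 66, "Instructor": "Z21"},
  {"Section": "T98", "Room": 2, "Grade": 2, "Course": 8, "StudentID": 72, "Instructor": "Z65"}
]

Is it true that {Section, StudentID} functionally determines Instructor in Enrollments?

Yes

(Section=T98, StudentID=72): 2 rows → Instructor = Z65, Z65 ✓
(Section=T70, StudentID=71): 3 rows → Instructor = Z95, Z95, Z95 ✓
(Section=T30, StudentID=72): 1 row → Instructor = Z70 ✓
(Section=T98, StudentID=66): 3 rows → Instructor = Z36, Z36, Z36 ✓
(Section=T70, StudentID=66): 2 rows → Instructor = Z21, Z21 ✓
Every {Section, StudentID} value is associated with a single Instructor value, so {Section, StudentID} → Instructor holds.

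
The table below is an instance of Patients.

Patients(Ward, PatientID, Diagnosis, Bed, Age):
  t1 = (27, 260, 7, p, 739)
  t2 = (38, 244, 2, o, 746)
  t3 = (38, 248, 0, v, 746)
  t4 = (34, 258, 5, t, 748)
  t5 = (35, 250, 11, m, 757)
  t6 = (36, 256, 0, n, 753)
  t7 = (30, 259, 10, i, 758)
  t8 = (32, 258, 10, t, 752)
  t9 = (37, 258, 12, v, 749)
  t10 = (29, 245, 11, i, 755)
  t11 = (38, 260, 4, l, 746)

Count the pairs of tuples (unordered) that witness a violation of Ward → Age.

0

Ward=38: all 3 rows agree on Age — 0 pairs.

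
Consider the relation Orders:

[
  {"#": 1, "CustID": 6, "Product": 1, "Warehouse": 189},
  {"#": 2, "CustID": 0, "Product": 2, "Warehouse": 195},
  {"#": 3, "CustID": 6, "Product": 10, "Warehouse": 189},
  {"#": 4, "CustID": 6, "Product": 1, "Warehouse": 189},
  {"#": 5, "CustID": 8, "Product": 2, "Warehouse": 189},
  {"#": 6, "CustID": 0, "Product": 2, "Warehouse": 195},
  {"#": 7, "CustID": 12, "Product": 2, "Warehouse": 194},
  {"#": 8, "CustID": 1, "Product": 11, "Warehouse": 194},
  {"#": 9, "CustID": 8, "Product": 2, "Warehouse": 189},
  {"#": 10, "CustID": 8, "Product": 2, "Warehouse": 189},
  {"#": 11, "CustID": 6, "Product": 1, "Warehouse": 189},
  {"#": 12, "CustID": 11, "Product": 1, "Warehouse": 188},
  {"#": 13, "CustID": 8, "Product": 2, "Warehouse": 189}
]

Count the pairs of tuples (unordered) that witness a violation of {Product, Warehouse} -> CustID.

0

(Product=1, Warehouse=189): all 3 rows agree on CustID — 0 pairs.
(Product=2, Warehouse=195): all 2 rows agree on CustID — 0 pairs.
(Product=2, Warehouse=189): all 4 rows agree on CustID — 0 pairs.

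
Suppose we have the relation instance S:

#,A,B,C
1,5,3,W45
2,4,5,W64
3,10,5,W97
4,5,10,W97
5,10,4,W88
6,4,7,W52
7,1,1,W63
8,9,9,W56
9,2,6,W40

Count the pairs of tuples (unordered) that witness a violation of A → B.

A=5: violating pairs (1,4) — 1 pair.
A=4: violating pairs (2,6) — 1 pair.
A=10: violating pairs (3,5) — 1 pair.

3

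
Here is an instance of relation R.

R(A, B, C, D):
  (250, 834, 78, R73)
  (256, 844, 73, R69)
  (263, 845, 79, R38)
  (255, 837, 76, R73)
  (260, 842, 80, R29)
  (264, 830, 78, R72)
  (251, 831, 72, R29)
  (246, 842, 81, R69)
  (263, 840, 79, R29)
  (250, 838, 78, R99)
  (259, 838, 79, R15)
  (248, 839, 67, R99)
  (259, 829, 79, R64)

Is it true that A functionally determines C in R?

Yes

A=250: 2 rows → C = 78, 78 ✓
A=256: 1 row → C = 73 ✓
A=263: 2 rows → C = 79, 79 ✓
A=255: 1 row → C = 76 ✓
A=260: 1 row → C = 80 ✓
A=264: 1 row → C = 78 ✓
A=251: 1 row → C = 72 ✓
A=246: 1 row → C = 81 ✓
A=259: 2 rows → C = 79, 79 ✓
A=248: 1 row → C = 67 ✓
Every A value is associated with a single C value, so A → C holds.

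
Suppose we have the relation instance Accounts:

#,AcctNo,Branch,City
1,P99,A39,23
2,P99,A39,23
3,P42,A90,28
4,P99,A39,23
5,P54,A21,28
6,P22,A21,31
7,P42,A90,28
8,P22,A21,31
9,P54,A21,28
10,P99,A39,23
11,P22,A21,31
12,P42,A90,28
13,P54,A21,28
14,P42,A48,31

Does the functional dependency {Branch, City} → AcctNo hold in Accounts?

(Branch=A39, City=23): rows 1, 2, 4, 10 → AcctNo = P99, P99, P99, P99 ✓
(Branch=A90, City=28): rows 3, 7, 12 → AcctNo = P42, P42, P42 ✓
(Branch=A21, City=28): rows 5, 9, 13 → AcctNo = P54, P54, P54 ✓
(Branch=A21, City=31): rows 6, 8, 11 → AcctNo = P22, P22, P22 ✓
(Branch=A48, City=31): row 14 → AcctNo = P42 ✓
Every {Branch, City} value is associated with a single AcctNo value, so {Branch, City} → AcctNo holds.

Yes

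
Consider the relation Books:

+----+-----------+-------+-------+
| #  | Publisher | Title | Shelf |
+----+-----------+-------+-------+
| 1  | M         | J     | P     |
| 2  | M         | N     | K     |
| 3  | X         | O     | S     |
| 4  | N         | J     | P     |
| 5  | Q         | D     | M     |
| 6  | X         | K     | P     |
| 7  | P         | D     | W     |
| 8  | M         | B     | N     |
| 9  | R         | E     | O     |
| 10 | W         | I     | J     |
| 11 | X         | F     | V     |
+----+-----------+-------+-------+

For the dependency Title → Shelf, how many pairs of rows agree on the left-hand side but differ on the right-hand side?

1

Title=J: all 2 rows agree on Shelf — 0 pairs.
Title=D: violating pairs (5,7) — 1 pair.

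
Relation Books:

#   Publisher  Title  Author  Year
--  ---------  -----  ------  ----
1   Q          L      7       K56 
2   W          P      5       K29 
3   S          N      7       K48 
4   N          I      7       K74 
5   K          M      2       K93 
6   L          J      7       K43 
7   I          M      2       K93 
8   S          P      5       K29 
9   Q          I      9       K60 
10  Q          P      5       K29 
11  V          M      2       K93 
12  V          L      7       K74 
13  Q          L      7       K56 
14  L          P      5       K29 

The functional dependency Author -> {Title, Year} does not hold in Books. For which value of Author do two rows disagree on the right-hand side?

Author=7: rows 1, 3, 4, 6, 12, 13 → {Title,Year} takes values {(L, K56), (N, K48), (I, K74), (J, K43), (L, K74)} — violation
Author=5: rows 2, 8, 10, 14 → {Title,Year} = (P, K29), (P, K29), (P, K29), (P, K29) ✓
Author=2: rows 5, 7, 11 → {Title,Year} = (M, K93), (M, K93), (M, K93) ✓
Author=9: row 9 → {Title,Year} = (I, K60) ✓
The only Author value with inconsistent RHS is Author=7.

7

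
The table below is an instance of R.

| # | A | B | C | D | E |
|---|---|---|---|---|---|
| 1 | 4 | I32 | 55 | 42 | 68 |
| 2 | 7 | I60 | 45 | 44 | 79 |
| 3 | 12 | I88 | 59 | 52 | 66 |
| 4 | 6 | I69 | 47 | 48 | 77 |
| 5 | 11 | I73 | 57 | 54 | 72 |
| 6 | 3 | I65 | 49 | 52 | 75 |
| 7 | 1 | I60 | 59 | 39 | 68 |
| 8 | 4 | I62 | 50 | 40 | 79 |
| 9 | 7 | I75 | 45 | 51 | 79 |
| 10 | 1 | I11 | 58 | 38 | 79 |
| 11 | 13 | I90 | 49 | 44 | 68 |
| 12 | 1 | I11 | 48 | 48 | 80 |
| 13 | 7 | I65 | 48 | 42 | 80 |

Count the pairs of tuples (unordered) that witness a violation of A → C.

A=4: violating pairs (1,8) — 1 pair.
A=7: violating pairs (2,13), (9,13) — 2 pairs.
A=1: violating pairs (7,10), (7,12), (10,12) — 3 pairs.

6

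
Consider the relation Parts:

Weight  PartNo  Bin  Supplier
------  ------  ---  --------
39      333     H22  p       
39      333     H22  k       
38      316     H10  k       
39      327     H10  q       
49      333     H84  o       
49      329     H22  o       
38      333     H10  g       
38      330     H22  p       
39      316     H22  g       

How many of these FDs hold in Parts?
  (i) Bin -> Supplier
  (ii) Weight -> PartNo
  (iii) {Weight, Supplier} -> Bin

0

(i) Bin -> Supplier: Bin=H22: 5 rows → Supplier takes values {p, k, o, g} — violation; Bin=H10: 3 rows → Supplier takes values {k, q, g} — violation — fails.
(ii) Weight -> PartNo: Weight=39: 4 rows → PartNo takes values {333, 327, 316} — violation; Weight=38: 3 rows → PartNo takes values {316, 333, 330} — violation; Weight=49: 2 rows → PartNo takes values {333, 329} — violation — fails.
(iii) {Weight, Supplier} -> Bin: (Weight=49, Supplier=o): 2 rows → Bin takes values {H84, H22} — violation — fails.
None of the 3 dependencies hold.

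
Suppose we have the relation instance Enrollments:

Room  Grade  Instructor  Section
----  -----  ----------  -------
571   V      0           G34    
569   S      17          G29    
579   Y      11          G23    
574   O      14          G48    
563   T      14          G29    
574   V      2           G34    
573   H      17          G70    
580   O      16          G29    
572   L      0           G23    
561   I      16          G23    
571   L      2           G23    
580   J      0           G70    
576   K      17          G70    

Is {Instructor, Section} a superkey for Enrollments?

No

Two distinct rows share (Instructor=17, Section=G70), so {Instructor, Section} does not determine every attribute — not a superkey.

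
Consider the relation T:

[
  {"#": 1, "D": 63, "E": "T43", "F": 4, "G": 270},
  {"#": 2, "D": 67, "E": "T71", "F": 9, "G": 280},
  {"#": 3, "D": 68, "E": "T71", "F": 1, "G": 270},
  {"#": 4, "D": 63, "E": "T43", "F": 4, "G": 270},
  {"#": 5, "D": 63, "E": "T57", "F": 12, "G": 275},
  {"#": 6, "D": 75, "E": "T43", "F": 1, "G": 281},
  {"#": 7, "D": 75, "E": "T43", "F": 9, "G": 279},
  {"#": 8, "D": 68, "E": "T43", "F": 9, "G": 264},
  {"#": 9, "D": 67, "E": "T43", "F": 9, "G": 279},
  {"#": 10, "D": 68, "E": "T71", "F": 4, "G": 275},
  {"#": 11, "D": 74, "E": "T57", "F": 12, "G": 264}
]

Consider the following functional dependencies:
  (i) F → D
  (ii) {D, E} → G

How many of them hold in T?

(i) F → D: F=4: rows 1, 4, 10 → D takes values {63, 68} — violation; F=9: rows 2, 7, 8, 9 → D takes values {67, 75, 68} — violation; F=1: rows 3, 6 → D takes values {68, 75} — violation; F=12: rows 5, 11 → D takes values {63, 74} — violation — fails.
(ii) {D, E} → G: (D=68, E=T71): rows 3, 10 → G takes values {270, 275} — violation; (D=75, E=T43): rows 6, 7 → G takes values {281, 279} — violation — fails.
None of the 2 dependencies hold.

0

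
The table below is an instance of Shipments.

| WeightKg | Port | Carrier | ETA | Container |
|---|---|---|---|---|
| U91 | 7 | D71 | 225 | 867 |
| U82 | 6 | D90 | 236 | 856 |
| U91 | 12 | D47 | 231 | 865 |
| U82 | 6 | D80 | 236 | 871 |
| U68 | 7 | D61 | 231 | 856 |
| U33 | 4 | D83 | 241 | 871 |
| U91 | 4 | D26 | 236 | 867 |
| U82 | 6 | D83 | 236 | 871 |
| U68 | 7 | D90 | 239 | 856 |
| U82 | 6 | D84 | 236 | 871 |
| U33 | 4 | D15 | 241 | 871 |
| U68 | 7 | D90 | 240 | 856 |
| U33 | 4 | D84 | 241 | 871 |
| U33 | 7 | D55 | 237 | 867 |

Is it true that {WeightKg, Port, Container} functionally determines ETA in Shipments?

(WeightKg=U91, Port=7, Container=867): 1 row → ETA = 225 ✓
(WeightKg=U82, Port=6, Container=856): 1 row → ETA = 236 ✓
(WeightKg=U91, Port=12, Container=865): 1 row → ETA = 231 ✓
(WeightKg=U82, Port=6, Container=871): 3 rows → ETA = 236, 236, 236 ✓
(WeightKg=U68, Port=7, Container=856): 3 rows → ETA takes values {231, 239, 240} — violation
(WeightKg=U33, Port=4, Container=871): 3 rows → ETA = 241, 241, 241 ✓
(WeightKg=U91, Port=4, Container=867): 1 row → ETA = 236 ✓
(WeightKg=U33, Port=7, Container=867): 1 row → ETA = 237 ✓
Two rows agree on {WeightKg, Port, Container} but differ on ETA, so {WeightKg, Port, Container} -> ETA does not hold.

No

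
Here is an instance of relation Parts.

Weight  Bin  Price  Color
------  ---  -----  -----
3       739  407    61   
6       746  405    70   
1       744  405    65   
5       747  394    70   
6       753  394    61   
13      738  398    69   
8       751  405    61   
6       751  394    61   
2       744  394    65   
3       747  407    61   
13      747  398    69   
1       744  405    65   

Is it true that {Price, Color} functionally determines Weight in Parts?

(Price=407, Color=61): 2 rows → Weight = 3, 3 ✓
(Price=405, Color=70): 1 row → Weight = 6 ✓
(Price=405, Color=65): 2 rows → Weight = 1, 1 ✓
(Price=394, Color=70): 1 row → Weight = 5 ✓
(Price=394, Color=61): 2 rows → Weight = 6, 6 ✓
(Price=398, Color=69): 2 rows → Weight = 13, 13 ✓
(Price=405, Color=61): 1 row → Weight = 8 ✓
(Price=394, Color=65): 1 row → Weight = 2 ✓
Every {Price, Color} value is associated with a single Weight value, so {Price, Color} → Weight holds.

Yes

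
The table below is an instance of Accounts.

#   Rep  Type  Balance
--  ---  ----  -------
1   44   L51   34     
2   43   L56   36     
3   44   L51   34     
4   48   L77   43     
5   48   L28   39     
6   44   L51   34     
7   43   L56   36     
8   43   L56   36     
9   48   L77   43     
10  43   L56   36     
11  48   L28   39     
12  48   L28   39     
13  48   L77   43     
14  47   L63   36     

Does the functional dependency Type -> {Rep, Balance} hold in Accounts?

Yes

Type=L51: rows 1, 3, 6 → {Rep,Balance} = (44, 34), (44, 34), (44, 34) ✓
Type=L56: rows 2, 7, 8, 10 → {Rep,Balance} = (43, 36), (43, 36), (43, 36), (43, 36) ✓
Type=L77: rows 4, 9, 13 → {Rep,Balance} = (48, 43), (48, 43), (48, 43) ✓
Type=L28: rows 5, 11, 12 → {Rep,Balance} = (48, 39), (48, 39), (48, 39) ✓
Type=L63: row 14 → {Rep,Balance} = (47, 36) ✓
Every Type value is associated with a single {Rep, Balance} value, so Type -> {Rep, Balance} holds.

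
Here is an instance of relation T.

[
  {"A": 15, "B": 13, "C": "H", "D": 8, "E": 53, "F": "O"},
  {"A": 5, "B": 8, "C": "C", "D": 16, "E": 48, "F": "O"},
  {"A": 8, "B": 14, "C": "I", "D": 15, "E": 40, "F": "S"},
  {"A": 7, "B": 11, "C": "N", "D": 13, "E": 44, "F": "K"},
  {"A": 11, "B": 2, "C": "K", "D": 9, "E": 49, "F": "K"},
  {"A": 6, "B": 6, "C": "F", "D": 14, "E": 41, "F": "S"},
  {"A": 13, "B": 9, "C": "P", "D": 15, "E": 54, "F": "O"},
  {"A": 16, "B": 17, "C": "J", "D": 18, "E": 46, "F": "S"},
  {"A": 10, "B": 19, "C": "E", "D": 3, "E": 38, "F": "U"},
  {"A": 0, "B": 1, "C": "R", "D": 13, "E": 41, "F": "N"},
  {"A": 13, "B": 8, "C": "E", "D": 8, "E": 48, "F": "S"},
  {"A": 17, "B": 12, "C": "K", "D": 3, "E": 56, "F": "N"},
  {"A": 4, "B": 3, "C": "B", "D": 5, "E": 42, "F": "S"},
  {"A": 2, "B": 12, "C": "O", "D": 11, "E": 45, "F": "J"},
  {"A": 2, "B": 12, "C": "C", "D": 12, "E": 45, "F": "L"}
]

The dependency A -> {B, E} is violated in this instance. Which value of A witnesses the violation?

13

A=15: 1 row → {B,E} = (13, 53) ✓
A=5: 1 row → {B,E} = (8, 48) ✓
A=8: 1 row → {B,E} = (14, 40) ✓
A=7: 1 row → {B,E} = (11, 44) ✓
A=11: 1 row → {B,E} = (2, 49) ✓
A=6: 1 row → {B,E} = (6, 41) ✓
A=13: 2 rows → {B,E} takes values {(9, 54), (8, 48)} — violation
A=16: 1 row → {B,E} = (17, 46) ✓
A=10: 1 row → {B,E} = (19, 38) ✓
A=0: 1 row → {B,E} = (1, 41) ✓
A=17: 1 row → {B,E} = (12, 56) ✓
A=4: 1 row → {B,E} = (3, 42) ✓
A=2: 2 rows → {B,E} = (12, 45), (12, 45) ✓
The only A value with inconsistent RHS is A=13.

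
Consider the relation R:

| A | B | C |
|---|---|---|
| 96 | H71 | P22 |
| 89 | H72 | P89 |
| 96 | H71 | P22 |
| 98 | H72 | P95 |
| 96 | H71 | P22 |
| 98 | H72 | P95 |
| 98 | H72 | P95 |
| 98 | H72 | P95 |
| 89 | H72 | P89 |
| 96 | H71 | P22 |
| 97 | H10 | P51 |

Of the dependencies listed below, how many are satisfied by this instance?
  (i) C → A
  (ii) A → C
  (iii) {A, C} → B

(i) C → A: every LHS value maps to a single RHS value — holds.
(ii) A → C: every LHS value maps to a single RHS value — holds.
(iii) {A, C} → B: every LHS value maps to a single RHS value — holds.
3 of the 3 dependencies hold.

3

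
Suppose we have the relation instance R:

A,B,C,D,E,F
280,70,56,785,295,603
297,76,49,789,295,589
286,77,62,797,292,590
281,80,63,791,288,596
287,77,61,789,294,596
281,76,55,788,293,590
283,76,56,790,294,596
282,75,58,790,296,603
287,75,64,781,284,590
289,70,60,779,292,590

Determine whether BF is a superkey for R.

All 10 rows have distinct BF values, so BF → (all attributes) holds and BF is a superkey.

Yes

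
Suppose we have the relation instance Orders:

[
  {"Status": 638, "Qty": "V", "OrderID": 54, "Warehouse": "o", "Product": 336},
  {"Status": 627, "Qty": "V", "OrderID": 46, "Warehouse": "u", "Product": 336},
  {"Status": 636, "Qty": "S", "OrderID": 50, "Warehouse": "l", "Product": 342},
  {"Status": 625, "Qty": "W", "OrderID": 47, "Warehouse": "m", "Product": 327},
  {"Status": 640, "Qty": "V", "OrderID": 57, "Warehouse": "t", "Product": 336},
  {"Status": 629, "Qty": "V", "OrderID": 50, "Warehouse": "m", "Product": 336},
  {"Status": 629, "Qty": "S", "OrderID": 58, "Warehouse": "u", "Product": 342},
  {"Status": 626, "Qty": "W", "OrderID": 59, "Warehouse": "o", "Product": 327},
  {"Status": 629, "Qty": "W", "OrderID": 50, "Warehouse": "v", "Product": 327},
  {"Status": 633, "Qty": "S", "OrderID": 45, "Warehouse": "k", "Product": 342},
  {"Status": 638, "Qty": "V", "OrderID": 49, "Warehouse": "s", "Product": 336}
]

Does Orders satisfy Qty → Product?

Yes

Qty=V: 5 rows → Product = 336, 336, 336, 336, 336 ✓
Qty=S: 3 rows → Product = 342, 342, 342 ✓
Qty=W: 3 rows → Product = 327, 327, 327 ✓
Every Qty value is associated with a single Product value, so Qty → Product holds.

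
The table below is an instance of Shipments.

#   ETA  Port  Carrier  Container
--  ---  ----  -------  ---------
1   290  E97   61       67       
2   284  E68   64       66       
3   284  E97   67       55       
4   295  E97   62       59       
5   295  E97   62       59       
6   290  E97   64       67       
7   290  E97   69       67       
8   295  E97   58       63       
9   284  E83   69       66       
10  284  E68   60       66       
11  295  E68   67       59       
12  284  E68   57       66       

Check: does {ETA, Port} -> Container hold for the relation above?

No

(ETA=290, Port=E97): rows 1, 6, 7 → Container = 67, 67, 67 ✓
(ETA=284, Port=E68): rows 2, 10, 12 → Container = 66, 66, 66 ✓
(ETA=284, Port=E97): row 3 → Container = 55 ✓
(ETA=295, Port=E97): rows 4, 5, 8 → Container takes values {59, 63} — violation
(ETA=284, Port=E83): row 9 → Container = 66 ✓
(ETA=295, Port=E68): row 11 → Container = 59 ✓
Two rows agree on {ETA, Port} but differ on Container, so {ETA, Port} -> Container does not hold.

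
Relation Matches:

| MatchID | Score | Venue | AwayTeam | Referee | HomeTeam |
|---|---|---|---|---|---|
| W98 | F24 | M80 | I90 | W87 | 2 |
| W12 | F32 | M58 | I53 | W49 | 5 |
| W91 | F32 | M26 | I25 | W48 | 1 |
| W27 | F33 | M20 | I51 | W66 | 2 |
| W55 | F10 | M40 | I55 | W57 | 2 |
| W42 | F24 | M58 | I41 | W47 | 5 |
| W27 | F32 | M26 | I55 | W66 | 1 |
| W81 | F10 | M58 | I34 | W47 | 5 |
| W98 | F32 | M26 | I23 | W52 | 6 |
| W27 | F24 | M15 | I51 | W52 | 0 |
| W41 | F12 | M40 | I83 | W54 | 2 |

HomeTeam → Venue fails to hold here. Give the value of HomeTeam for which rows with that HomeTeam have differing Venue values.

HomeTeam=2: 4 rows → Venue takes values {M80, M20, M40} — violation
HomeTeam=5: 3 rows → Venue = M58, M58, M58 ✓
HomeTeam=1: 2 rows → Venue = M26, M26 ✓
HomeTeam=6: 1 row → Venue = M26 ✓
HomeTeam=0: 1 row → Venue = M15 ✓
The only HomeTeam value with inconsistent Venue is HomeTeam=2.

2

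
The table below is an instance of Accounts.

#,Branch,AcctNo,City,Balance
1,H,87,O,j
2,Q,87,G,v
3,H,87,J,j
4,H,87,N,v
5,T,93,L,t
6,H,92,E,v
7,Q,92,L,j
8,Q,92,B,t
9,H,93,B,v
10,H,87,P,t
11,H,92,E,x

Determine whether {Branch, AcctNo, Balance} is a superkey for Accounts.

No

Rows 1 and 3 have the same {Branch, AcctNo, Balance} value (Branch=H, AcctNo=87, Balance=j) but are distinct tuples, so {Branch, AcctNo, Balance} does not determine every attribute — not a superkey.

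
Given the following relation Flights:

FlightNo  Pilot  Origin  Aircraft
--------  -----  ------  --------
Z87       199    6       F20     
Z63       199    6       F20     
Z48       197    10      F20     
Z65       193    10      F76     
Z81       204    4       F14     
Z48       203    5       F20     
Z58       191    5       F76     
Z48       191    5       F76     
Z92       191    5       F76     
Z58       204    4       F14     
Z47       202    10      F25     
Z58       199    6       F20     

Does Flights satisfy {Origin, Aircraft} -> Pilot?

Yes

(Origin=6, Aircraft=F20): 3 rows → Pilot = 199, 199, 199 ✓
(Origin=10, Aircraft=F20): 1 row → Pilot = 197 ✓
(Origin=10, Aircraft=F76): 1 row → Pilot = 193 ✓
(Origin=4, Aircraft=F14): 2 rows → Pilot = 204, 204 ✓
(Origin=5, Aircraft=F20): 1 row → Pilot = 203 ✓
(Origin=5, Aircraft=F76): 3 rows → Pilot = 191, 191, 191 ✓
(Origin=10, Aircraft=F25): 1 row → Pilot = 202 ✓
Every {Origin, Aircraft} value is associated with a single Pilot value, so {Origin, Aircraft} -> Pilot holds.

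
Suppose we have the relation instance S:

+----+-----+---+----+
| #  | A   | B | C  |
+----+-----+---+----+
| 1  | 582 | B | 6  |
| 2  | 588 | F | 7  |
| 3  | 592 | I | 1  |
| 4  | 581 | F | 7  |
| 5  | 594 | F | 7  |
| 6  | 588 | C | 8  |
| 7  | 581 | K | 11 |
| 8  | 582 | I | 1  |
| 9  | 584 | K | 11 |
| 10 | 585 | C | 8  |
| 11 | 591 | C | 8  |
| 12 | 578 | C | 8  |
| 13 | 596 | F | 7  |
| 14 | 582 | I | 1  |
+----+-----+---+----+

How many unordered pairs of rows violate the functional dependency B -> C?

0

B=F: all 4 rows agree on C — 0 pairs.
B=I: all 3 rows agree on C — 0 pairs.
B=C: all 4 rows agree on C — 0 pairs.
B=K: all 2 rows agree on C — 0 pairs.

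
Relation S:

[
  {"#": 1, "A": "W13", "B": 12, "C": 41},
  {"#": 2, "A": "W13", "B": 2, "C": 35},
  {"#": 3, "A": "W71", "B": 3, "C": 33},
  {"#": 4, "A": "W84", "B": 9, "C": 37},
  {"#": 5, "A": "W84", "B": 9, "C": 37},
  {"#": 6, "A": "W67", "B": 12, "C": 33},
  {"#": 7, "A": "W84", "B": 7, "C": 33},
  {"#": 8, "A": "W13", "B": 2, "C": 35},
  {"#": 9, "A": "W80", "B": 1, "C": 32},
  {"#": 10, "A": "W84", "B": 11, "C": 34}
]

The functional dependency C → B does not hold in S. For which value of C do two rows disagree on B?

C=41: row 1 → B = 12 ✓
C=35: rows 2, 8 → B = 2, 2 ✓
C=33: rows 3, 6, 7 → B takes values {3, 12, 7} — violation
C=37: rows 4, 5 → B = 9, 9 ✓
C=32: row 9 → B = 1 ✓
C=34: row 10 → B = 11 ✓
The only C value with inconsistent B is C=33.

33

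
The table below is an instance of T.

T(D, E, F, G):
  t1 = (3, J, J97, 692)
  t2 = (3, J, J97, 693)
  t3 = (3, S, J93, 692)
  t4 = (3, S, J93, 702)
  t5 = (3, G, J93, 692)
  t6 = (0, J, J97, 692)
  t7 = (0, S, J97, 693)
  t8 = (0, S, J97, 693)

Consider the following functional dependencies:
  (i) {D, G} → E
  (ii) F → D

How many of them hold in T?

(i) {D, G} → E: (D=3, G=692): rows 1, 3, 5 → E takes values {J, S, G} — violation — fails.
(ii) F → D: F=J97: rows 1, 2, 6, 7, 8 → D takes values {3, 0} — violation — fails.
None of the 2 dependencies hold.

0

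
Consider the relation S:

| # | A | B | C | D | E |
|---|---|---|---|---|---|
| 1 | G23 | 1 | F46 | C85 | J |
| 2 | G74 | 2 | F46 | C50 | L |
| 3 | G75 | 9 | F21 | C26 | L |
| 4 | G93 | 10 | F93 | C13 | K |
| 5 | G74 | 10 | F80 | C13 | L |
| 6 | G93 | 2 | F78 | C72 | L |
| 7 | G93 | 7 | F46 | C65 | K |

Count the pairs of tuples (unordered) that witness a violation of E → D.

E=L: violating pairs (2,3), (2,5), (2,6), (3,5), (3,6), (5,6) — 6 pairs.
E=K: violating pairs (4,7) — 1 pair.

7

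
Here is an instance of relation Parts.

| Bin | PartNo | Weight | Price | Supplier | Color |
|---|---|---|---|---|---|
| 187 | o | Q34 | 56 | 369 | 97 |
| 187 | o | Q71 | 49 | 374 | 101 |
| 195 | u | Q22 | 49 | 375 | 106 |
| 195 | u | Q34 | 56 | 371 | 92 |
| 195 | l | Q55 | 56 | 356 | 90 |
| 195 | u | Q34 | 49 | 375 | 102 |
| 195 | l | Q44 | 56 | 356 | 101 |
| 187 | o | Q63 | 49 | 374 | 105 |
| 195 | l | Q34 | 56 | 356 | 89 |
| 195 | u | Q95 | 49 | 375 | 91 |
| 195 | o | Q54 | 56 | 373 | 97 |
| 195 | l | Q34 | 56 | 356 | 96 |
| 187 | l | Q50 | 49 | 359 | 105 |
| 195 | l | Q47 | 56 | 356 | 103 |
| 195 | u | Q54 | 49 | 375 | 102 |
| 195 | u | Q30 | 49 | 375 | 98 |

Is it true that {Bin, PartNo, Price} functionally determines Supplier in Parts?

Yes

(Bin=187, PartNo=o, Price=56): 1 row → Supplier = 369 ✓
(Bin=187, PartNo=o, Price=49): 2 rows → Supplier = 374, 374 ✓
(Bin=195, PartNo=u, Price=49): 5 rows → Supplier = 375, 375, 375, 375, 375 ✓
(Bin=195, PartNo=u, Price=56): 1 row → Supplier = 371 ✓
(Bin=195, PartNo=l, Price=56): 5 rows → Supplier = 356, 356, 356, 356, 356 ✓
(Bin=195, PartNo=o, Price=56): 1 row → Supplier = 373 ✓
(Bin=187, PartNo=l, Price=49): 1 row → Supplier = 359 ✓
Every {Bin, PartNo, Price} value is associated with a single Supplier value, so {Bin, PartNo, Price} → Supplier holds.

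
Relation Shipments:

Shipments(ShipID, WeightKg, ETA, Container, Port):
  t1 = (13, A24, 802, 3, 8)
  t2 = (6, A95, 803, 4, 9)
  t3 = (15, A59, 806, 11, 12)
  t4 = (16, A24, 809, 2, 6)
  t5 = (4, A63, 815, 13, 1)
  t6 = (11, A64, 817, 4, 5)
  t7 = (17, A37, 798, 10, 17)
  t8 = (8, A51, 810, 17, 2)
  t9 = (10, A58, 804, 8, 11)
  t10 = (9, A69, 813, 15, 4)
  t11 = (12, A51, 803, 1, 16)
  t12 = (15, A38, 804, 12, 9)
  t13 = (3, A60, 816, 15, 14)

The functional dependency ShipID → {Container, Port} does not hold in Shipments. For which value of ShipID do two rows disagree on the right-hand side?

ShipID=13: row 1 → {Container,Port} = (3, 8) ✓
ShipID=6: row 2 → {Container,Port} = (4, 9) ✓
ShipID=15: rows 3, 12 → {Container,Port} takes values {(11, 12), (12, 9)} — violation
ShipID=16: row 4 → {Container,Port} = (2, 6) ✓
ShipID=4: row 5 → {Container,Port} = (13, 1) ✓
ShipID=11: row 6 → {Container,Port} = (4, 5) ✓
ShipID=17: row 7 → {Container,Port} = (10, 17) ✓
ShipID=8: row 8 → {Container,Port} = (17, 2) ✓
ShipID=10: row 9 → {Container,Port} = (8, 11) ✓
ShipID=9: row 10 → {Container,Port} = (15, 4) ✓
ShipID=12: row 11 → {Container,Port} = (1, 16) ✓
ShipID=3: row 13 → {Container,Port} = (15, 14) ✓
The only ShipID value with inconsistent RHS is ShipID=15.

15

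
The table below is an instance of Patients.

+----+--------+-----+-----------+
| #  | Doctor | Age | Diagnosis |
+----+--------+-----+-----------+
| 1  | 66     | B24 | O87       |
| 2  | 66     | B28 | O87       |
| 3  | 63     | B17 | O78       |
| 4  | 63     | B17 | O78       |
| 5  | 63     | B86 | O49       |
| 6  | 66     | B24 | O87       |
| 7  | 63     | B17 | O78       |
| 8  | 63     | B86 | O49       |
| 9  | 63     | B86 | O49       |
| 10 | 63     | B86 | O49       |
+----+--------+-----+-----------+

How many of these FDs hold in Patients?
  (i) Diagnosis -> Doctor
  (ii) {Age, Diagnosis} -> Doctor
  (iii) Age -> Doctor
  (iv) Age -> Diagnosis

(i) Diagnosis -> Doctor: every LHS value maps to a single RHS value — holds.
(ii) {Age, Diagnosis} -> Doctor: every LHS value maps to a single RHS value — holds.
(iii) Age -> Doctor: every LHS value maps to a single RHS value — holds.
(iv) Age -> Diagnosis: every LHS value maps to a single RHS value — holds.
4 of the 4 dependencies hold.

4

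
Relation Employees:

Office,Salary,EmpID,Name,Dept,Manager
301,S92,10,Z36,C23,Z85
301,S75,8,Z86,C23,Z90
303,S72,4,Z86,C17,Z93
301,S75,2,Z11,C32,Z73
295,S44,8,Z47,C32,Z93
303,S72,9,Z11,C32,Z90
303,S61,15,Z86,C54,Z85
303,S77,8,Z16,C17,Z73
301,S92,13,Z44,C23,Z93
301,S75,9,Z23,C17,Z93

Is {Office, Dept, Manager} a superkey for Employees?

All 10 rows have distinct {Office, Dept, Manager} values, so {Office, Dept, Manager} → (all attributes) holds and {Office, Dept, Manager} is a superkey.

Yes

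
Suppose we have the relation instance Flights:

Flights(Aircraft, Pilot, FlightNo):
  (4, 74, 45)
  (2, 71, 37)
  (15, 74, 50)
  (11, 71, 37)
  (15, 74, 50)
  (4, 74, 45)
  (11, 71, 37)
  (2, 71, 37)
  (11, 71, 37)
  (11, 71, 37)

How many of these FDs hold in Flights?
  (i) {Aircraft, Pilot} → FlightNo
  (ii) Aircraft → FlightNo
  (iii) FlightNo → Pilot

3

(i) {Aircraft, Pilot} → FlightNo: every LHS value maps to a single RHS value — holds.
(ii) Aircraft → FlightNo: every LHS value maps to a single RHS value — holds.
(iii) FlightNo → Pilot: every LHS value maps to a single RHS value — holds.
3 of the 3 dependencies hold.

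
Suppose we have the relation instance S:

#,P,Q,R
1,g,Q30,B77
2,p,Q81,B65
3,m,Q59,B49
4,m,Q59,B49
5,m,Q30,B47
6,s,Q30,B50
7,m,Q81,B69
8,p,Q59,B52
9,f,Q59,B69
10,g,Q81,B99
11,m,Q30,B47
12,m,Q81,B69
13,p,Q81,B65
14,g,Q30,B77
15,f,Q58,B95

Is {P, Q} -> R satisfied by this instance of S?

Yes

(P=g, Q=Q30): rows 1, 14 → R = B77, B77 ✓
(P=p, Q=Q81): rows 2, 13 → R = B65, B65 ✓
(P=m, Q=Q59): rows 3, 4 → R = B49, B49 ✓
(P=m, Q=Q30): rows 5, 11 → R = B47, B47 ✓
(P=s, Q=Q30): row 6 → R = B50 ✓
(P=m, Q=Q81): rows 7, 12 → R = B69, B69 ✓
(P=p, Q=Q59): row 8 → R = B52 ✓
(P=f, Q=Q59): row 9 → R = B69 ✓
(P=g, Q=Q81): row 10 → R = B99 ✓
(P=f, Q=Q58): row 15 → R = B95 ✓
Every {P, Q} value is associated with a single R value, so {P, Q} -> R holds.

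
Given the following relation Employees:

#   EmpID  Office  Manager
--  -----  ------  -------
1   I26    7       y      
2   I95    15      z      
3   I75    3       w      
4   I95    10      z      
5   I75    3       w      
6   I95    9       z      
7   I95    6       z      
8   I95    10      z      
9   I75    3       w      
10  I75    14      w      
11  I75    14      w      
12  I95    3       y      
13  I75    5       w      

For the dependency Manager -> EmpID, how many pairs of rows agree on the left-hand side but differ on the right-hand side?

1

Manager=y: violating pairs (1,12) — 1 pair.
Manager=z: all 5 rows agree on EmpID — 0 pairs.
Manager=w: all 6 rows agree on EmpID — 0 pairs.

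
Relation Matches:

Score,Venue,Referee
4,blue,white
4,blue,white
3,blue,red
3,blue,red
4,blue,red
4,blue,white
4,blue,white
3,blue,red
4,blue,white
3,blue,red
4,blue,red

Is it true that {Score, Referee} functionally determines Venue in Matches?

Yes

(Score=4, Referee=white): 5 rows → Venue = blue, blue, blue, blue, blue ✓
(Score=3, Referee=red): 4 rows → Venue = blue, blue, blue, blue ✓
(Score=4, Referee=red): 2 rows → Venue = blue, blue ✓
Every {Score, Referee} value is associated with a single Venue value, so {Score, Referee} -> Venue holds.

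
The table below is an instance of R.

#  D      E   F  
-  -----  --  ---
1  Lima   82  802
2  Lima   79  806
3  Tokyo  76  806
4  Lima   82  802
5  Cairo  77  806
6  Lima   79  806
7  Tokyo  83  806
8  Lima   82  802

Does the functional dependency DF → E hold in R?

No

(D=Lima, F=802): rows 1, 4, 8 → E = 82, 82, 82 ✓
(D=Lima, F=806): rows 2, 6 → E = 79, 79 ✓
(D=Tokyo, F=806): rows 3, 7 → E takes values {76, 83} — violation
(D=Cairo, F=806): row 5 → E = 77 ✓
Two rows agree on DF but differ on E, so DF → E does not hold.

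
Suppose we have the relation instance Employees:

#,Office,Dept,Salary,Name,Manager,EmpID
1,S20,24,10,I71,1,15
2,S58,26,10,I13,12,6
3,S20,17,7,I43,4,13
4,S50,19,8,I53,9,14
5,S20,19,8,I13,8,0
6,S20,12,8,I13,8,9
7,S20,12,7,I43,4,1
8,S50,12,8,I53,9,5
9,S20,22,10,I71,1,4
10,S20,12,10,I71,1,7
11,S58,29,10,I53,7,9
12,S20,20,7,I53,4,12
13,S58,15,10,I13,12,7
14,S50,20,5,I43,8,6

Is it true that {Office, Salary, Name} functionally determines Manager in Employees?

Yes

(Office=S20, Salary=10, Name=I71): rows 1, 9, 10 → Manager = 1, 1, 1 ✓
(Office=S58, Salary=10, Name=I13): rows 2, 13 → Manager = 12, 12 ✓
(Office=S20, Salary=7, Name=I43): rows 3, 7 → Manager = 4, 4 ✓
(Office=S50, Salary=8, Name=I53): rows 4, 8 → Manager = 9, 9 ✓
(Office=S20, Salary=8, Name=I13): rows 5, 6 → Manager = 8, 8 ✓
(Office=S58, Salary=10, Name=I53): row 11 → Manager = 7 ✓
(Office=S20, Salary=7, Name=I53): row 12 → Manager = 4 ✓
(Office=S50, Salary=5, Name=I43): row 14 → Manager = 8 ✓
Every {Office, Salary, Name} value is associated with a single Manager value, so {Office, Salary, Name} -> Manager holds.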